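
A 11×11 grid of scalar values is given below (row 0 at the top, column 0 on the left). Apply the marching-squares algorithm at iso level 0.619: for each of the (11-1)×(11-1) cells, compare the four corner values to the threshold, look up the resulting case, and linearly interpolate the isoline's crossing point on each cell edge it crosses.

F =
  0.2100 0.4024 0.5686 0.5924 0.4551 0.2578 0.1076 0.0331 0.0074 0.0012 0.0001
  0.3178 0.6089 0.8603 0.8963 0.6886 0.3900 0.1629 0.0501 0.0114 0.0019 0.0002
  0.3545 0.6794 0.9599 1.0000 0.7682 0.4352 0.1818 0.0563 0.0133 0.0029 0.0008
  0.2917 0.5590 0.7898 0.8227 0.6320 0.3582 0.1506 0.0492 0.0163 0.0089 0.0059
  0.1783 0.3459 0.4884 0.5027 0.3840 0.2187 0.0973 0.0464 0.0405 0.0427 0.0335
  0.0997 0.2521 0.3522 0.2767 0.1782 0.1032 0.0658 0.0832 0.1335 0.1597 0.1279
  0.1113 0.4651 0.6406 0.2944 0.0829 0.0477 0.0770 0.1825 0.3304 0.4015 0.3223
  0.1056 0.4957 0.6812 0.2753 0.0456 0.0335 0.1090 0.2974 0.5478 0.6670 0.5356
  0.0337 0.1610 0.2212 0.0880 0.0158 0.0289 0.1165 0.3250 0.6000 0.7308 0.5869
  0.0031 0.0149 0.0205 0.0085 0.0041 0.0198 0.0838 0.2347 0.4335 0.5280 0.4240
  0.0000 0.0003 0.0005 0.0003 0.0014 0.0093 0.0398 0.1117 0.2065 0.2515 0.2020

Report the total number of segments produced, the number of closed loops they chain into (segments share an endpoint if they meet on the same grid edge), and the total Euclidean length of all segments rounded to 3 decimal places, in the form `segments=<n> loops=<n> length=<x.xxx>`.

cell (0,1): code 0100 → (0.173,2.000)–(1.000,1.040)
cell (0,2): code 1100 → (0.088,3.000)–(0.173,2.000)
cell (0,3): code 1100 → (0.702,4.000)–(0.088,3.000)
cell (0,4): code 1000 → (1.000,4.233)–(0.702,4.000)
cell (1,0): code 0100 → (1.143,1.000)–(2.000,0.814)
cell (1,1): code 1110 → (1.000,1.040)–(1.143,1.000)
cell (1,4): code 1001 → (2.000,4.448)–(1.000,4.233)
cell (2,0): code 0010 → (2.000,0.814)–(2.502,1.000)
cell (2,1): code 0111 → (2.502,1.000)–(3.000,1.260)
cell (2,4): code 1001 → (3.000,4.047)–(2.000,4.448)
cell (3,1): code 0010 → (3.000,1.260)–(3.567,2.000)
cell (3,2): code 0011 → (3.567,2.000)–(3.637,3.000)
cell (3,3): code 0011 → (3.637,3.000)–(3.052,4.000)
cell (3,4): code 0001 → (3.052,4.000)–(3.000,4.047)
cell (5,1): code 0100 → (5.925,2.000)–(6.000,1.877)
cell (5,2): code 1000 → (6.000,2.062)–(5.925,2.000)
cell (6,1): code 0110 → (6.000,1.877)–(7.000,1.665)
cell (6,2): code 1001 → (7.000,2.153)–(6.000,2.062)
cell (6,8): code 0100 → (6.819,9.000)–(7.000,8.597)
cell (6,9): code 1000 → (7.000,9.365)–(6.819,9.000)
cell (7,1): code 0010 → (7.000,1.665)–(7.135,2.000)
cell (7,2): code 0001 → (7.135,2.000)–(7.000,2.153)
cell (7,8): code 0110 → (7.000,8.597)–(8.000,8.145)
cell (7,9): code 1001 → (8.000,9.777)–(7.000,9.365)
cell (8,8): code 0010 → (8.000,8.145)–(8.551,9.000)
cell (8,9): code 0001 → (8.551,9.000)–(8.000,9.777)
total: 26 segments, chained into 3 closed loop(s), length Σ = 19.040203

segments=26 loops=3 length=19.040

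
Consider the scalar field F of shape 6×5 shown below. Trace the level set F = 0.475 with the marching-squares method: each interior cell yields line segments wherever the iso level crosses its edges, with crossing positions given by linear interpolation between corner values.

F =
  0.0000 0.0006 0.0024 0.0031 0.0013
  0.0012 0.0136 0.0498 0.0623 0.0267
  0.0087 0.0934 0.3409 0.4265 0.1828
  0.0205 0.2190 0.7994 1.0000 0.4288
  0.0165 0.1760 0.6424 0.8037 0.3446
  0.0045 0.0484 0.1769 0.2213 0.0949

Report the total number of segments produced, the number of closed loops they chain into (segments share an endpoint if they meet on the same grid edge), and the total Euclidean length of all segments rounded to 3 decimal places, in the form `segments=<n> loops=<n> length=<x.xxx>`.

cell (2,1): code 0100 → (2.292,2.000)–(3.000,1.441)
cell (2,2): code 1100 → (2.085,3.000)–(2.292,2.000)
cell (2,3): code 1000 → (3.000,3.919)–(2.085,3.000)
cell (3,1): code 0110 → (3.000,1.441)–(4.000,1.641)
cell (3,3): code 1001 → (4.000,3.716)–(3.000,3.919)
cell (4,1): code 0010 → (4.000,1.641)–(4.360,2.000)
cell (4,2): code 0011 → (4.360,2.000)–(4.564,3.000)
cell (4,3): code 0001 → (4.564,3.000)–(4.000,3.716)
total: 8 segments, chained into 1 closed loop(s), length Σ = 7.701000

segments=8 loops=1 length=7.701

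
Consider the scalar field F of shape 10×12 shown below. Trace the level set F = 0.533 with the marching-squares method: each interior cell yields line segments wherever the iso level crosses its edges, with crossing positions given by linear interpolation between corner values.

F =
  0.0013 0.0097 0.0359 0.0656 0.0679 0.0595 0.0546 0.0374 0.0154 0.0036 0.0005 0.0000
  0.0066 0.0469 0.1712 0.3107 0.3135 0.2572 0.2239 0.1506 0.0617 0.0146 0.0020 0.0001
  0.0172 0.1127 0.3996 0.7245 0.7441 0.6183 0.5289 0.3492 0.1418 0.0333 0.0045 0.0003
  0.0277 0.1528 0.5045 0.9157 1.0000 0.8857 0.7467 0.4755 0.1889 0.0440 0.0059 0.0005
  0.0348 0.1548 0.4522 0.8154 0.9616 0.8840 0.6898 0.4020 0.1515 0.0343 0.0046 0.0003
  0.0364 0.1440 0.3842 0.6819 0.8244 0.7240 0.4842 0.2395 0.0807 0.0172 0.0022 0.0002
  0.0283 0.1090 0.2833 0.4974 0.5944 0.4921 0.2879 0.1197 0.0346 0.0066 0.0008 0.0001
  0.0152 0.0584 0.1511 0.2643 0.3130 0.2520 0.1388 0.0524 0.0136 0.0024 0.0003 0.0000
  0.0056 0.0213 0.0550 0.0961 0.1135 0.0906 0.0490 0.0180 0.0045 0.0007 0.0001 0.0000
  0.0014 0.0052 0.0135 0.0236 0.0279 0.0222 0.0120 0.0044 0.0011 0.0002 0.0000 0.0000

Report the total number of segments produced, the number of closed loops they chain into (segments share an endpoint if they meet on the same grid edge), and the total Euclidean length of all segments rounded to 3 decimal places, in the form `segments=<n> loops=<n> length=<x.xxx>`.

cell (1,2): code 0100 → (1.537,3.000)–(2.000,2.411)
cell (1,3): code 1100 → (1.510,4.000)–(1.537,3.000)
cell (1,4): code 1100 → (1.764,5.000)–(1.510,4.000)
cell (1,5): code 1000 → (2.000,5.954)–(1.764,5.000)
cell (2,2): code 0110 → (2.000,2.411)–(3.000,2.069)
cell (2,5): code 1101 → (2.019,6.000)–(2.000,5.954)
cell (2,6): code 1000 → (3.000,6.788)–(2.019,6.000)
cell (3,2): code 0110 → (3.000,2.069)–(4.000,2.222)
cell (3,6): code 1001 → (4.000,6.545)–(3.000,6.788)
cell (4,2): code 0110 → (4.000,2.222)–(5.000,2.500)
cell (4,5): code 1011 → (5.000,5.796)–(4.763,6.000)
cell (4,6): code 0001 → (4.763,6.000)–(4.000,6.545)
cell (5,2): code 0010 → (5.000,2.500)–(5.807,3.000)
cell (5,3): code 0111 → (5.807,3.000)–(6.000,3.367)
cell (5,4): code 1011 → (6.000,4.600)–(5.824,5.000)
cell (5,5): code 0001 → (5.824,5.000)–(5.000,5.796)
cell (6,3): code 0010 → (6.000,3.367)–(6.218,4.000)
cell (6,4): code 0001 → (6.218,4.000)–(6.000,4.600)
total: 18 segments, chained into 1 closed loop(s), length Σ = 14.712575

segments=18 loops=1 length=14.713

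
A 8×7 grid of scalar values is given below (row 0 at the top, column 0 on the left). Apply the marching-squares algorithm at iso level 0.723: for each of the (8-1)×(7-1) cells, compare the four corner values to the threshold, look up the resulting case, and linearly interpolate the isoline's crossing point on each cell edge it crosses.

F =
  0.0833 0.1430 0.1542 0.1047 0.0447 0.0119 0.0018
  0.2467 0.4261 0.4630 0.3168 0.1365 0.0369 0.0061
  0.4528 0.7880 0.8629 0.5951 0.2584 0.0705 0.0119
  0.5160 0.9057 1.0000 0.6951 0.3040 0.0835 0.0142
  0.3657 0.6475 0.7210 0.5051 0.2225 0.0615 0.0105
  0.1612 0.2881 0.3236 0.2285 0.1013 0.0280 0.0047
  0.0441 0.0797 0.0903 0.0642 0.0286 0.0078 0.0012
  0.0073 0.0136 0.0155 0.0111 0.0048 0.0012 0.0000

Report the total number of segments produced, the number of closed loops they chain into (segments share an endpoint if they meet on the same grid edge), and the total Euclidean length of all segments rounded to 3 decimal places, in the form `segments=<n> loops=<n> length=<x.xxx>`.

cell (1,0): code 0100 → (1.820,1.000)–(2.000,0.806)
cell (1,1): code 1100 → (1.650,2.000)–(1.820,1.000)
cell (1,2): code 1000 → (2.000,2.522)–(1.650,2.000)
cell (2,0): code 0110 → (2.000,0.806)–(3.000,0.531)
cell (2,2): code 1001 → (3.000,2.908)–(2.000,2.522)
cell (3,0): code 0010 → (3.000,0.531)–(3.708,1.000)
cell (3,1): code 0011 → (3.708,1.000)–(3.993,2.000)
cell (3,2): code 0001 → (3.993,2.000)–(3.000,2.908)
total: 8 segments, chained into 1 closed loop(s), length Σ = 7.250925

segments=8 loops=1 length=7.251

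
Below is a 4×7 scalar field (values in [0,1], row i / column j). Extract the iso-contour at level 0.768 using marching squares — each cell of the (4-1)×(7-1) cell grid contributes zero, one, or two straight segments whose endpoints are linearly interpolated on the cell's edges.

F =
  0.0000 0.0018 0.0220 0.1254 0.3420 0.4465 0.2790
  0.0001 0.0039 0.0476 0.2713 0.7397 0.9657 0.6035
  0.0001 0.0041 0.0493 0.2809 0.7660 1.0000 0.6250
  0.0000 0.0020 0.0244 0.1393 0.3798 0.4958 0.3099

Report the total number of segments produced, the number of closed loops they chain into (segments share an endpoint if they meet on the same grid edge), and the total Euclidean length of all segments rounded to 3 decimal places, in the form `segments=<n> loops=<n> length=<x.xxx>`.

cell (0,4): code 0100 → (0.619,5.000)–(1.000,4.125)
cell (0,5): code 1000 → (1.000,5.546)–(0.619,5.000)
cell (1,4): code 0110 → (1.000,4.125)–(2.000,4.009)
cell (1,5): code 1001 → (2.000,5.619)–(1.000,5.546)
cell (2,4): code 0010 → (2.000,4.009)–(2.460,5.000)
cell (2,5): code 0001 → (2.460,5.000)–(2.000,5.619)
total: 6 segments, chained into 1 closed loop(s), length Σ = 5.493062

segments=6 loops=1 length=5.493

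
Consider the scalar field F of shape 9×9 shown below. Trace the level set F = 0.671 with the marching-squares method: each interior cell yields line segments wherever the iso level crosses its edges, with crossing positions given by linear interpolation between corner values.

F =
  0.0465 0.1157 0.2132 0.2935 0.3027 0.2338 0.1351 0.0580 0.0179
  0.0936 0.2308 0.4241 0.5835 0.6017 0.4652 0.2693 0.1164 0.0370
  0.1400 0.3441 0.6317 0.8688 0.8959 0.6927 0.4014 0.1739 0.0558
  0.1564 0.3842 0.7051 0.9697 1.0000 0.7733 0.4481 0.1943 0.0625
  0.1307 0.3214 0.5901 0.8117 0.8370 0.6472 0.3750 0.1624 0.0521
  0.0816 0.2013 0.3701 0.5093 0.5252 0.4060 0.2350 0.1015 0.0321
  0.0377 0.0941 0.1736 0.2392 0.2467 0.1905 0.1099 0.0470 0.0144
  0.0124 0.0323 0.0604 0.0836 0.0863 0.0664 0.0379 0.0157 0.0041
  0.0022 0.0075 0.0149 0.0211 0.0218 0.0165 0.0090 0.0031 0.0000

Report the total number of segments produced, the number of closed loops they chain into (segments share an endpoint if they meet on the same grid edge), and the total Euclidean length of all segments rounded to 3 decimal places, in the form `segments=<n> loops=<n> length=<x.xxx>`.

segments=14 loops=1 length=10.495

cell (1,2): code 0100 → (1.307,3.000)–(2.000,2.166)
cell (1,3): code 1100 → (1.236,4.000)–(1.307,3.000)
cell (1,4): code 1100 → (1.905,5.000)–(1.236,4.000)
cell (1,5): code 1000 → (2.000,5.074)–(1.905,5.000)
cell (2,1): code 0100 → (2.535,2.000)–(3.000,1.894)
cell (2,2): code 1110 → (2.000,2.166)–(2.535,2.000)
cell (2,5): code 1001 → (3.000,5.315)–(2.000,5.074)
cell (3,1): code 0010 → (3.000,1.894)–(3.297,2.000)
cell (3,2): code 0111 → (3.297,2.000)–(4.000,2.365)
cell (3,4): code 1011 → (4.000,4.875)–(3.811,5.000)
cell (3,5): code 0001 → (3.811,5.000)–(3.000,5.315)
cell (4,2): code 0010 → (4.000,2.365)–(4.465,3.000)
cell (4,3): code 0011 → (4.465,3.000)–(4.532,4.000)
cell (4,4): code 0001 → (4.532,4.000)–(4.000,4.875)
total: 14 segments, chained into 1 closed loop(s), length Σ = 10.494524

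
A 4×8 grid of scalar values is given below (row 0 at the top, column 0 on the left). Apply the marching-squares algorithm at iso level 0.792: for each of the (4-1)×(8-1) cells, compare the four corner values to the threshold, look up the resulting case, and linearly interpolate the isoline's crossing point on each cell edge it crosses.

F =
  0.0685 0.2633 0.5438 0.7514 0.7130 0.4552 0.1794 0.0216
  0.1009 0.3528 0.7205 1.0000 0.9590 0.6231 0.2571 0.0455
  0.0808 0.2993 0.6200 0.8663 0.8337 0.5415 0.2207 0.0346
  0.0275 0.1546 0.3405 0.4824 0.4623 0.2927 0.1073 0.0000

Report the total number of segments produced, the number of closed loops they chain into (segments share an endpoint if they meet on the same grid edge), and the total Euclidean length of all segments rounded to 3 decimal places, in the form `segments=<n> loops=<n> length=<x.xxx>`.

segments=8 loops=1 length=6.671

cell (0,2): code 0100 → (0.163,3.000)–(1.000,2.256)
cell (0,3): code 1100 → (0.321,4.000)–(0.163,3.000)
cell (0,4): code 1000 → (1.000,4.497)–(0.321,4.000)
cell (1,2): code 0110 → (1.000,2.256)–(2.000,2.698)
cell (1,4): code 1001 → (2.000,4.143)–(1.000,4.497)
cell (2,2): code 0010 → (2.000,2.698)–(2.194,3.000)
cell (2,3): code 0011 → (2.194,3.000)–(2.112,4.000)
cell (2,4): code 0001 → (2.112,4.000)–(2.000,4.143)
total: 8 segments, chained into 1 closed loop(s), length Σ = 6.671375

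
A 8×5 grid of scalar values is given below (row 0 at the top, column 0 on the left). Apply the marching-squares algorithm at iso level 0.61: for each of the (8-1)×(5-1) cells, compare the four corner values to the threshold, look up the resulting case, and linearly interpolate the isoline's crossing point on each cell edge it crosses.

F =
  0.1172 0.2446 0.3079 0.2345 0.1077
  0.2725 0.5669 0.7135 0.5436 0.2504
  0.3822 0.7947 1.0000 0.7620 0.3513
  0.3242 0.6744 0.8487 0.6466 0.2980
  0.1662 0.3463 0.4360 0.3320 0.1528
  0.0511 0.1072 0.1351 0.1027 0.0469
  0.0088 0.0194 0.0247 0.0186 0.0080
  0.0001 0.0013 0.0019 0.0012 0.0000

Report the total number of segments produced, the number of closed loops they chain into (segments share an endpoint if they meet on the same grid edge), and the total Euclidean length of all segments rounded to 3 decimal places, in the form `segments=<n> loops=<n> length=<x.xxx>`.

cell (0,1): code 0100 → (0.745,2.000)–(1.000,1.294)
cell (0,2): code 1000 → (1.000,2.609)–(0.745,2.000)
cell (1,0): code 0100 → (1.189,1.000)–(2.000,0.552)
cell (1,1): code 1110 → (1.000,1.294)–(1.189,1.000)
cell (1,2): code 1101 → (1.304,3.000)–(1.000,2.609)
cell (1,3): code 1000 → (2.000,3.370)–(1.304,3.000)
cell (2,0): code 0110 → (2.000,0.552)–(3.000,0.816)
cell (2,3): code 1001 → (3.000,3.105)–(2.000,3.370)
cell (3,0): code 0010 → (3.000,0.816)–(3.196,1.000)
cell (3,1): code 0011 → (3.196,1.000)–(3.578,2.000)
cell (3,2): code 0011 → (3.578,2.000)–(3.116,3.000)
cell (3,3): code 0001 → (3.116,3.000)–(3.000,3.105)
total: 12 segments, chained into 1 closed loop(s), length Σ = 8.636961

segments=12 loops=1 length=8.637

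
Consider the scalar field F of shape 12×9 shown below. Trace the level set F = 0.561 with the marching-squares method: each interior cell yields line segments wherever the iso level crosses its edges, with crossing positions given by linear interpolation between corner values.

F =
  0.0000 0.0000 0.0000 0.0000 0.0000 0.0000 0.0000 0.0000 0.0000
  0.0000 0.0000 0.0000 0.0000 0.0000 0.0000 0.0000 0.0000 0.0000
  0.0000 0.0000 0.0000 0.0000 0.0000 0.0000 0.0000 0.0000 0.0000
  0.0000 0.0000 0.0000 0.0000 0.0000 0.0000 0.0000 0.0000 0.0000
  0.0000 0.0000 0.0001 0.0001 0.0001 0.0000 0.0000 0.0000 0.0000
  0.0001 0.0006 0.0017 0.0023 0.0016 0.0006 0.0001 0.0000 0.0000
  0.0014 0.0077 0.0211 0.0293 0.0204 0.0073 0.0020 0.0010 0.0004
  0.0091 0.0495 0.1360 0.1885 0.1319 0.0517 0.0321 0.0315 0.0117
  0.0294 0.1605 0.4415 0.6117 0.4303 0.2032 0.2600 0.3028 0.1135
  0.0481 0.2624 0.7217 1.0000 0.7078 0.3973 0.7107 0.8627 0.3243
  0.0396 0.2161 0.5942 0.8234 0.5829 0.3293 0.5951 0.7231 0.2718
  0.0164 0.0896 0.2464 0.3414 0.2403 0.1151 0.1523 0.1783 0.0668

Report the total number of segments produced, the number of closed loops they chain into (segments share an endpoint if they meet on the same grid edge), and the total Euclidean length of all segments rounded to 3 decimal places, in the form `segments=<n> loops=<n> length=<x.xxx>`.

segments=20 loops=2 length=14.337

cell (7,2): code 0100 → (7.880,3.000)–(8.000,2.702)
cell (7,3): code 1000 → (8.000,3.279)–(7.880,3.000)
cell (8,1): code 0100 → (8.426,2.000)–(9.000,1.650)
cell (8,2): code 1110 → (8.000,2.702)–(8.426,2.000)
cell (8,3): code 1101 → (8.471,4.000)–(8.000,3.279)
cell (8,4): code 1000 → (9.000,4.473)–(8.471,4.000)
cell (8,5): code 0100 → (8.668,6.000)–(9.000,5.522)
cell (8,6): code 1100 → (8.461,7.000)–(8.668,6.000)
cell (8,7): code 1000 → (9.000,7.560)–(8.461,7.000)
cell (9,1): code 0110 → (9.000,1.650)–(10.000,1.912)
cell (9,4): code 1001 → (10.000,4.086)–(9.000,4.473)
cell (9,5): code 0110 → (9.000,5.522)–(10.000,5.872)
cell (9,7): code 1001 → (10.000,7.359)–(9.000,7.560)
cell (10,1): code 0010 → (10.000,1.912)–(10.095,2.000)
cell (10,2): code 0011 → (10.095,2.000)–(10.544,3.000)
cell (10,3): code 0011 → (10.544,3.000)–(10.064,4.000)
cell (10,4): code 0001 → (10.064,4.000)–(10.000,4.086)
cell (10,5): code 0010 → (10.000,5.872)–(10.077,6.000)
cell (10,6): code 0011 → (10.077,6.000)–(10.298,7.000)
cell (10,7): code 0001 → (10.298,7.000)–(10.000,7.359)
total: 20 segments, chained into 2 closed loop(s), length Σ = 14.337052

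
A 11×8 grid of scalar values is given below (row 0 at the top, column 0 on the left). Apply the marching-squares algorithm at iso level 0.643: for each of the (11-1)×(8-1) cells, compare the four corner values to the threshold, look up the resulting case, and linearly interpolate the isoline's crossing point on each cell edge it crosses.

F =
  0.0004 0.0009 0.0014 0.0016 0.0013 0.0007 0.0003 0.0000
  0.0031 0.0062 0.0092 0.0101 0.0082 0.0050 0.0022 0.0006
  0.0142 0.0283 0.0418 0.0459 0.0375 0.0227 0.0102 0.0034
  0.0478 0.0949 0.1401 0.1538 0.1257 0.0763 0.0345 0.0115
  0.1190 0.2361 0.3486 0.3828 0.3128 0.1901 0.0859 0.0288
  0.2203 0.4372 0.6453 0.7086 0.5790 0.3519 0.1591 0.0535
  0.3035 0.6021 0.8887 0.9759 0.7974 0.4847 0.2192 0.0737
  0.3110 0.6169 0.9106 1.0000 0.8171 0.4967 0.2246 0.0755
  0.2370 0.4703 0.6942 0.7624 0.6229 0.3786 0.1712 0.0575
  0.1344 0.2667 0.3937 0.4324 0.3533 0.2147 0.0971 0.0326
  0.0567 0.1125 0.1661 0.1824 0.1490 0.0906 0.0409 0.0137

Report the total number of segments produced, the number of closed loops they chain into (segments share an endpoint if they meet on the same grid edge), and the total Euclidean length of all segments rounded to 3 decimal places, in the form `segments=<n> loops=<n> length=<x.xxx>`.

cell (4,1): code 0100 → (4.992,2.000)–(5.000,1.989)
cell (4,2): code 1100 → (4.799,3.000)–(4.992,2.000)
cell (4,3): code 1000 → (5.000,3.506)–(4.799,3.000)
cell (5,1): code 0110 → (5.000,1.989)–(6.000,1.143)
cell (5,3): code 1101 → (5.293,4.000)–(5.000,3.506)
cell (5,4): code 1000 → (6.000,4.494)–(5.293,4.000)
cell (6,1): code 0110 → (6.000,1.143)–(7.000,1.089)
cell (6,4): code 1001 → (7.000,4.543)–(6.000,4.494)
cell (7,1): code 0110 → (7.000,1.089)–(8.000,1.771)
cell (7,3): code 1011 → (8.000,3.856)–(7.896,4.000)
cell (7,4): code 0001 → (7.896,4.000)–(7.000,4.543)
cell (8,1): code 0010 → (8.000,1.771)–(8.170,2.000)
cell (8,2): code 0011 → (8.170,2.000)–(8.362,3.000)
cell (8,3): code 0001 → (8.362,3.000)–(8.000,3.856)
total: 14 segments, chained into 1 closed loop(s), length Σ = 10.995039

segments=14 loops=1 length=10.995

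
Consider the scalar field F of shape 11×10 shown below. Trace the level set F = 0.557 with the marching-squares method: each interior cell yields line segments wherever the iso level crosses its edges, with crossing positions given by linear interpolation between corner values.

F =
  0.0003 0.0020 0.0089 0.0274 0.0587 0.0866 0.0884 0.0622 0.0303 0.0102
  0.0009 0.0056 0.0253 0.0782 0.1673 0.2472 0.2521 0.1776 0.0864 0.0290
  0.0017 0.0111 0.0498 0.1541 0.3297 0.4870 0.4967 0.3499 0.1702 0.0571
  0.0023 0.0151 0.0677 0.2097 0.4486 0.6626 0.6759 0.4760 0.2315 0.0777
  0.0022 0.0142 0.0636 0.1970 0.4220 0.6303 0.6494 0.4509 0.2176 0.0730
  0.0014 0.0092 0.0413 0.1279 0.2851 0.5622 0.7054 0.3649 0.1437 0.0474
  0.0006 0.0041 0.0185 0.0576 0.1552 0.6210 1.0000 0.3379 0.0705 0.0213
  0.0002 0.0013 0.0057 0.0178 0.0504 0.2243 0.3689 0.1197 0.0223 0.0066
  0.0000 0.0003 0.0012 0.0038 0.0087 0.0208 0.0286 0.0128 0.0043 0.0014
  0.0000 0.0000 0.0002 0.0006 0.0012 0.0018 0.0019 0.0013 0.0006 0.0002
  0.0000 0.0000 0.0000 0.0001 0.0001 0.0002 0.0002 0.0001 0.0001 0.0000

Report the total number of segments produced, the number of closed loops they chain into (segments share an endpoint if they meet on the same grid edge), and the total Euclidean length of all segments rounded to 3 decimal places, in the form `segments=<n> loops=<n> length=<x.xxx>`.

segments=12 loops=1 length=11.096

cell (2,4): code 0100 → (2.399,5.000)–(3.000,4.507)
cell (2,5): code 1100 → (2.336,6.000)–(2.399,5.000)
cell (2,6): code 1000 → (3.000,6.595)–(2.336,6.000)
cell (3,4): code 0110 → (3.000,4.507)–(4.000,4.648)
cell (3,6): code 1001 → (4.000,6.465)–(3.000,6.595)
cell (4,4): code 0110 → (4.000,4.648)–(5.000,4.981)
cell (4,6): code 1001 → (5.000,6.436)–(4.000,6.465)
cell (5,4): code 0110 → (5.000,4.981)–(6.000,4.863)
cell (5,6): code 1001 → (6.000,6.669)–(5.000,6.436)
cell (6,4): code 0010 → (6.000,4.863)–(6.161,5.000)
cell (6,5): code 0011 → (6.161,5.000)–(6.702,6.000)
cell (6,6): code 0001 → (6.702,6.000)–(6.000,6.669)
total: 12 segments, chained into 1 closed loop(s), length Σ = 11.095971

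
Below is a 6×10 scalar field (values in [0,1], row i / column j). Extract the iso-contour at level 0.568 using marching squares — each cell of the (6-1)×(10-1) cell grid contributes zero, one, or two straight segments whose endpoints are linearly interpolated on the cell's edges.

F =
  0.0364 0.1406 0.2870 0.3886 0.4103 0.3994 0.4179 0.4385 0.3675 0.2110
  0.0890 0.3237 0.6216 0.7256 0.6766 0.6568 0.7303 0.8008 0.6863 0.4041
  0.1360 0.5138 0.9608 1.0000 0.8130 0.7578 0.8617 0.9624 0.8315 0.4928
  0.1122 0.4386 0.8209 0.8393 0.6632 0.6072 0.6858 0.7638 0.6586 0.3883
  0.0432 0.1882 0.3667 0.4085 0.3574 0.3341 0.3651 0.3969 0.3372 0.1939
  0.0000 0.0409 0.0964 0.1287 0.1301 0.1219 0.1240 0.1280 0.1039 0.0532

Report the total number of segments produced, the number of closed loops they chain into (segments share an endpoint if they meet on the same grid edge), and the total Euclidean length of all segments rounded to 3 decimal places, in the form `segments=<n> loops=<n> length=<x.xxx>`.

segments=20 loops=1 length=18.747

cell (0,1): code 0100 → (0.840,2.000)–(1.000,1.820)
cell (0,2): code 1100 → (0.532,3.000)–(0.840,2.000)
cell (0,3): code 1100 → (0.592,4.000)–(0.532,3.000)
cell (0,4): code 1100 → (0.655,5.000)–(0.592,4.000)
cell (0,5): code 1100 → (0.480,6.000)–(0.655,5.000)
cell (0,6): code 1100 → (0.357,7.000)–(0.480,6.000)
cell (0,7): code 1100 → (0.629,8.000)–(0.357,7.000)
cell (0,8): code 1000 → (1.000,8.419)–(0.629,8.000)
cell (1,1): code 0110 → (1.000,1.820)–(2.000,1.121)
cell (1,8): code 1001 → (2.000,8.778)–(1.000,8.419)
cell (2,1): code 0110 → (2.000,1.121)–(3.000,1.338)
cell (2,8): code 1001 → (3.000,8.335)–(2.000,8.778)
cell (3,1): code 0010 → (3.000,1.338)–(3.557,2.000)
cell (3,2): code 0011 → (3.557,2.000)–(3.630,3.000)
cell (3,3): code 0011 → (3.630,3.000)–(3.311,4.000)
cell (3,4): code 0011 → (3.311,4.000)–(3.144,5.000)
cell (3,5): code 0011 → (3.144,5.000)–(3.367,6.000)
cell (3,6): code 0011 → (3.367,6.000)–(3.534,7.000)
cell (3,7): code 0011 → (3.534,7.000)–(3.282,8.000)
cell (3,8): code 0001 → (3.282,8.000)–(3.000,8.335)
total: 20 segments, chained into 1 closed loop(s), length Σ = 18.747347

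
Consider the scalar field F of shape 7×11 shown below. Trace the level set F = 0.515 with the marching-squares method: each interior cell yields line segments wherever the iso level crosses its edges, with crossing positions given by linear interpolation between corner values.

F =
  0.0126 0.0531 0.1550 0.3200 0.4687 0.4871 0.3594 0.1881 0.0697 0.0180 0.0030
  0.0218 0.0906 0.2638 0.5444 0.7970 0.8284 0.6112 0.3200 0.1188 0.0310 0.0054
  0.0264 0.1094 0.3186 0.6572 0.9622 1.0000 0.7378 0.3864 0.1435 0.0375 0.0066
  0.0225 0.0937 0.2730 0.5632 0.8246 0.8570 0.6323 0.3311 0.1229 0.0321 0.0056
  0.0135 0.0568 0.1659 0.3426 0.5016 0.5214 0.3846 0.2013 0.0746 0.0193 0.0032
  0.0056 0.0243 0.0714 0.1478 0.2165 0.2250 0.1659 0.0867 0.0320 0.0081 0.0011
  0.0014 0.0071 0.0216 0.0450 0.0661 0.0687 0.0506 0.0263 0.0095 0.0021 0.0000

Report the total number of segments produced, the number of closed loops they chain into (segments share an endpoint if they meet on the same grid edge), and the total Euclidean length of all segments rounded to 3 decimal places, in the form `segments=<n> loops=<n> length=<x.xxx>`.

segments=16 loops=1 length=12.475

cell (0,2): code 0100 → (0.869,3.000)–(1.000,2.895)
cell (0,3): code 1100 → (0.141,4.000)–(0.869,3.000)
cell (0,4): code 1100 → (0.082,5.000)–(0.141,4.000)
cell (0,5): code 1100 → (0.618,6.000)–(0.082,5.000)
cell (0,6): code 1000 → (1.000,6.330)–(0.618,6.000)
cell (1,2): code 0110 → (1.000,2.895)–(2.000,2.580)
cell (1,6): code 1001 → (2.000,6.634)–(1.000,6.330)
cell (2,2): code 0110 → (2.000,2.580)–(3.000,2.834)
cell (2,6): code 1001 → (3.000,6.389)–(2.000,6.634)
cell (3,2): code 0010 → (3.000,2.834)–(3.218,3.000)
cell (3,3): code 0011 → (3.218,3.000)–(3.959,4.000)
cell (3,4): code 0111 → (3.959,4.000)–(4.000,4.677)
cell (3,5): code 1011 → (4.000,5.047)–(3.474,6.000)
cell (3,6): code 0001 → (3.474,6.000)–(3.000,6.389)
cell (4,4): code 0010 → (4.000,4.677)–(4.022,5.000)
cell (4,5): code 0001 → (4.022,5.000)–(4.000,5.047)
total: 16 segments, chained into 1 closed loop(s), length Σ = 12.475026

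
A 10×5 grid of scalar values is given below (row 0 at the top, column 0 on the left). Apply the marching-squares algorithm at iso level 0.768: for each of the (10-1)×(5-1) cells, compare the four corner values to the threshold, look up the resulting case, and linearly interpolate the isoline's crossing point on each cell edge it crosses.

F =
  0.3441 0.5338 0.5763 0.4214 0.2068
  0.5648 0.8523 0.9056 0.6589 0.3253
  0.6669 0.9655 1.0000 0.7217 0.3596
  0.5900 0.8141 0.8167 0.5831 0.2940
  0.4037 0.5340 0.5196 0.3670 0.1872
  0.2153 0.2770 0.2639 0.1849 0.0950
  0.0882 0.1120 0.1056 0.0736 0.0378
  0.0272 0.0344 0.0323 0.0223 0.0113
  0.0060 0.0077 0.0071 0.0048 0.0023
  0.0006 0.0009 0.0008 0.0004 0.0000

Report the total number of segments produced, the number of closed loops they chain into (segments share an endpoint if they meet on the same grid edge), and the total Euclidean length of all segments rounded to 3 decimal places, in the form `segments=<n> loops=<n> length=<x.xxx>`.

cell (0,0): code 0100 → (0.735,1.000)–(1.000,0.707)
cell (0,1): code 1100 → (0.582,2.000)–(0.735,1.000)
cell (0,2): code 1000 → (1.000,2.558)–(0.582,2.000)
cell (1,0): code 0110 → (1.000,0.707)–(2.000,0.339)
cell (1,2): code 1001 → (2.000,2.834)–(1.000,2.558)
cell (2,0): code 0110 → (2.000,0.339)–(3.000,0.794)
cell (2,2): code 1001 → (3.000,2.208)–(2.000,2.834)
cell (3,0): code 0010 → (3.000,0.794)–(3.165,1.000)
cell (3,1): code 0011 → (3.165,1.000)–(3.164,2.000)
cell (3,2): code 0001 → (3.164,2.000)–(3.000,2.208)
total: 10 segments, chained into 1 closed loop(s), length Σ = 8.013503

segments=10 loops=1 length=8.014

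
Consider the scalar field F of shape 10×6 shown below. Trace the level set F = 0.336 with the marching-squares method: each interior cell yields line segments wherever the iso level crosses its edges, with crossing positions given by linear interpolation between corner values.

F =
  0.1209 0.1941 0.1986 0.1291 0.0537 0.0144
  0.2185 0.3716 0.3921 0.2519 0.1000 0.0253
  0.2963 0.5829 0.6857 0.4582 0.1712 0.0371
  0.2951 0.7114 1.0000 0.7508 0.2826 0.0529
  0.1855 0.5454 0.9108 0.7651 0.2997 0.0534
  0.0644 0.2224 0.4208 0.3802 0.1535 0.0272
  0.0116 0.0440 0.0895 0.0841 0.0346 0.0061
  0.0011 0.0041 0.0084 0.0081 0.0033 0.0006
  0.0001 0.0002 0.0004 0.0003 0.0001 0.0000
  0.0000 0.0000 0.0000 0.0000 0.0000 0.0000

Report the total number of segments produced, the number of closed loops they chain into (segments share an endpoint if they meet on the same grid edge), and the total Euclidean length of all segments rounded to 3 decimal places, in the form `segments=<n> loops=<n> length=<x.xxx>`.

segments=16 loops=1 length=13.122

cell (0,0): code 0100 → (0.799,1.000)–(1.000,0.767)
cell (0,1): code 1100 → (0.710,2.000)–(0.799,1.000)
cell (0,2): code 1000 → (1.000,2.400)–(0.710,2.000)
cell (1,0): code 0110 → (1.000,0.767)–(2.000,0.139)
cell (1,2): code 1101 → (1.408,3.000)–(1.000,2.400)
cell (1,3): code 1000 → (2.000,3.426)–(1.408,3.000)
cell (2,0): code 0110 → (2.000,0.139)–(3.000,0.098)
cell (2,3): code 1001 → (3.000,3.886)–(2.000,3.426)
cell (3,0): code 0110 → (3.000,0.098)–(4.000,0.418)
cell (3,3): code 1001 → (4.000,3.922)–(3.000,3.886)
cell (4,0): code 0010 → (4.000,0.418)–(4.648,1.000)
cell (4,1): code 0111 → (4.648,1.000)–(5.000,1.573)
cell (4,3): code 1001 → (5.000,3.195)–(4.000,3.922)
cell (5,1): code 0010 → (5.000,1.573)–(5.256,2.000)
cell (5,2): code 0011 → (5.256,2.000)–(5.149,3.000)
cell (5,3): code 0001 → (5.149,3.000)–(5.000,3.195)
total: 16 segments, chained into 1 closed loop(s), length Σ = 13.122340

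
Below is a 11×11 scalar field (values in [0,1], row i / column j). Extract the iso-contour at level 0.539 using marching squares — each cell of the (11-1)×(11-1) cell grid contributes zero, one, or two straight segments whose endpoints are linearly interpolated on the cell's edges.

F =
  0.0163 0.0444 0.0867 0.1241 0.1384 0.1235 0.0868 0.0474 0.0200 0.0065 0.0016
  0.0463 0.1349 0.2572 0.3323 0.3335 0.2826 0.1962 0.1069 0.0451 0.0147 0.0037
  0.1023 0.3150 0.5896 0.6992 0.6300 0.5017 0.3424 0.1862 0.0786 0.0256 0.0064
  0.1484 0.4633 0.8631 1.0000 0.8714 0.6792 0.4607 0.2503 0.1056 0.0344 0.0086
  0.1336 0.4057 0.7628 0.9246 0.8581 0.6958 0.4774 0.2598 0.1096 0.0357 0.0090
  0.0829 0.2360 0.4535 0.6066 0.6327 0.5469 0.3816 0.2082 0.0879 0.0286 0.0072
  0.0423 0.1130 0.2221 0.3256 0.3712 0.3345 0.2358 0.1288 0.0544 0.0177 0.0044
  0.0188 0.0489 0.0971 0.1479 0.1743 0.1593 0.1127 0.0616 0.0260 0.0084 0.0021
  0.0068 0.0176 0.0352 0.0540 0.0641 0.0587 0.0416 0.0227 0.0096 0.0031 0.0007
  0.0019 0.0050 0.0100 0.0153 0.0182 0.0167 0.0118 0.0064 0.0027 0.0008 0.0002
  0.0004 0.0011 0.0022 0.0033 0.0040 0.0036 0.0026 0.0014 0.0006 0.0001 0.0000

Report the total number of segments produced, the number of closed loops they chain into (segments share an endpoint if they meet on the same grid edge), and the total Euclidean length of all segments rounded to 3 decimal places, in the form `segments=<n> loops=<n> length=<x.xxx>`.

segments=16 loops=1 length=13.041

cell (1,1): code 0100 → (1.848,2.000)–(2.000,1.816)
cell (1,2): code 1100 → (1.563,3.000)–(1.848,2.000)
cell (1,3): code 1100 → (1.693,4.000)–(1.563,3.000)
cell (1,4): code 1000 → (2.000,4.709)–(1.693,4.000)
cell (2,1): code 0110 → (2.000,1.816)–(3.000,1.189)
cell (2,4): code 1101 → (2.210,5.000)–(2.000,4.709)
cell (2,5): code 1000 → (3.000,5.642)–(2.210,5.000)
cell (3,1): code 0110 → (3.000,1.189)–(4.000,1.373)
cell (3,5): code 1001 → (4.000,5.718)–(3.000,5.642)
cell (4,1): code 0010 → (4.000,1.373)–(4.724,2.000)
cell (4,2): code 0111 → (4.724,2.000)–(5.000,2.558)
cell (4,5): code 1001 → (5.000,5.048)–(4.000,5.718)
cell (5,2): code 0010 → (5.000,2.558)–(5.241,3.000)
cell (5,3): code 0011 → (5.241,3.000)–(5.358,4.000)
cell (5,4): code 0011 → (5.358,4.000)–(5.037,5.000)
cell (5,5): code 0001 → (5.037,5.000)–(5.000,5.048)
total: 16 segments, chained into 1 closed loop(s), length Σ = 13.040660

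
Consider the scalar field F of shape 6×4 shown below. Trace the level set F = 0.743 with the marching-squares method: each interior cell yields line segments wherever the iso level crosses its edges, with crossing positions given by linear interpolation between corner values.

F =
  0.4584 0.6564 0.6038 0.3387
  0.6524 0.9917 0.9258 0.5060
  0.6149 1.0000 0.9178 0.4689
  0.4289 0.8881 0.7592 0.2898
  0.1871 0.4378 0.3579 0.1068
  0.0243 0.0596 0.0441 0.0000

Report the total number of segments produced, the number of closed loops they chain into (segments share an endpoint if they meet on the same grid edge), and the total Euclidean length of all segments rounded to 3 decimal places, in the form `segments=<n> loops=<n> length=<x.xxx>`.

segments=10 loops=1 length=8.441

cell (0,0): code 0100 → (0.258,1.000)–(1.000,0.267)
cell (0,1): code 1100 → (0.432,2.000)–(0.258,1.000)
cell (0,2): code 1000 → (1.000,2.435)–(0.432,2.000)
cell (1,0): code 0110 → (1.000,0.267)–(2.000,0.333)
cell (1,2): code 1001 → (2.000,2.389)–(1.000,2.435)
cell (2,0): code 0110 → (2.000,0.333)–(3.000,0.684)
cell (2,2): code 1001 → (3.000,2.035)–(2.000,2.389)
cell (3,0): code 0010 → (3.000,0.684)–(3.322,1.000)
cell (3,1): code 0011 → (3.322,1.000)–(3.040,2.000)
cell (3,2): code 0001 → (3.040,2.000)–(3.000,2.035)
total: 10 segments, chained into 1 closed loop(s), length Σ = 8.440923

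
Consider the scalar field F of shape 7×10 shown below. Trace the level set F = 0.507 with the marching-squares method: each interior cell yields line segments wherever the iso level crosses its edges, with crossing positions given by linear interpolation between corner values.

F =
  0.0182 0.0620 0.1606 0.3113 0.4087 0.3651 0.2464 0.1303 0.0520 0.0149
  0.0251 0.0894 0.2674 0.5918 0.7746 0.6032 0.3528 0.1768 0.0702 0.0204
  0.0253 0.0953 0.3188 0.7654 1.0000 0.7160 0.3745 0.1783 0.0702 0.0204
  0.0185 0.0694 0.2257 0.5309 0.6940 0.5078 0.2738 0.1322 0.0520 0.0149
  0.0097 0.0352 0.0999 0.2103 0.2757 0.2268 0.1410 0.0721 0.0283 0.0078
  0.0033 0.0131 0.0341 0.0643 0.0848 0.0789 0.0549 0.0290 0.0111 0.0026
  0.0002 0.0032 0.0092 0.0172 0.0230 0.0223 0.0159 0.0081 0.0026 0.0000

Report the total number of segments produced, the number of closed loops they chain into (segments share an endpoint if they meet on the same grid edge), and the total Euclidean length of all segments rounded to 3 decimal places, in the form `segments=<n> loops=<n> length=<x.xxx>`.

cell (0,2): code 0100 → (0.698,3.000)–(1.000,2.739)
cell (0,3): code 1100 → (0.269,4.000)–(0.698,3.000)
cell (0,4): code 1100 → (0.596,5.000)–(0.269,4.000)
cell (0,5): code 1000 → (1.000,5.384)–(0.596,5.000)
cell (1,2): code 0110 → (1.000,2.739)–(2.000,2.421)
cell (1,5): code 1001 → (2.000,5.612)–(1.000,5.384)
cell (2,2): code 0110 → (2.000,2.421)–(3.000,2.922)
cell (2,5): code 1001 → (3.000,5.003)–(2.000,5.612)
cell (3,2): code 0010 → (3.000,2.922)–(3.075,3.000)
cell (3,3): code 0011 → (3.075,3.000)–(3.447,4.000)
cell (3,4): code 0011 → (3.447,4.000)–(3.003,5.000)
cell (3,5): code 0001 → (3.003,5.000)–(3.000,5.003)
total: 12 segments, chained into 1 closed loop(s), length Σ = 9.734971

segments=12 loops=1 length=9.735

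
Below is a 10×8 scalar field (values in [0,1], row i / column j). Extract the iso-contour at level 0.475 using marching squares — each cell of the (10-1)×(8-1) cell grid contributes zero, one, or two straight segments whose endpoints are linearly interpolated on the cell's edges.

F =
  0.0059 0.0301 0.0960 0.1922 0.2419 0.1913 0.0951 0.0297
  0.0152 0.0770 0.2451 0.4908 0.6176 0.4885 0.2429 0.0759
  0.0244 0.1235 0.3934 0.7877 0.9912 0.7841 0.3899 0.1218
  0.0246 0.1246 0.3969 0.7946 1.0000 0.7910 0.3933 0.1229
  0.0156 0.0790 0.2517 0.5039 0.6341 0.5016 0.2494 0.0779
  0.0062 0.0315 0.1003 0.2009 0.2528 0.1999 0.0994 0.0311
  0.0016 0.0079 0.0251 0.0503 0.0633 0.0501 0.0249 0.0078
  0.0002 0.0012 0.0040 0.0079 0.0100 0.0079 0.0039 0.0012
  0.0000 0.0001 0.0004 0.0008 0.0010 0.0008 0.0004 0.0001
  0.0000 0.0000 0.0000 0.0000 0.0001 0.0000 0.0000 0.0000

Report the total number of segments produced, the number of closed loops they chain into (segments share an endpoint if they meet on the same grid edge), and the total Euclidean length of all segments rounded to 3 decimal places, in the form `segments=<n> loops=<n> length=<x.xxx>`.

segments=14 loops=1 length=11.555

cell (0,2): code 0100 → (0.947,3.000)–(1.000,2.936)
cell (0,3): code 1100 → (0.620,4.000)–(0.947,3.000)
cell (0,4): code 1100 → (0.955,5.000)–(0.620,4.000)
cell (0,5): code 1000 → (1.000,5.055)–(0.955,5.000)
cell (1,2): code 0110 → (1.000,2.936)–(2.000,2.207)
cell (1,5): code 1001 → (2.000,5.784)–(1.000,5.055)
cell (2,2): code 0110 → (2.000,2.207)–(3.000,2.196)
cell (2,5): code 1001 → (3.000,5.795)–(2.000,5.784)
cell (3,2): code 0110 → (3.000,2.196)–(4.000,2.885)
cell (3,5): code 1001 → (4.000,5.105)–(3.000,5.795)
cell (4,2): code 0010 → (4.000,2.885)–(4.095,3.000)
cell (4,3): code 0011 → (4.095,3.000)–(4.417,4.000)
cell (4,4): code 0011 → (4.417,4.000)–(4.088,5.000)
cell (4,5): code 0001 → (4.088,5.000)–(4.000,5.105)
total: 14 segments, chained into 1 closed loop(s), length Σ = 11.554684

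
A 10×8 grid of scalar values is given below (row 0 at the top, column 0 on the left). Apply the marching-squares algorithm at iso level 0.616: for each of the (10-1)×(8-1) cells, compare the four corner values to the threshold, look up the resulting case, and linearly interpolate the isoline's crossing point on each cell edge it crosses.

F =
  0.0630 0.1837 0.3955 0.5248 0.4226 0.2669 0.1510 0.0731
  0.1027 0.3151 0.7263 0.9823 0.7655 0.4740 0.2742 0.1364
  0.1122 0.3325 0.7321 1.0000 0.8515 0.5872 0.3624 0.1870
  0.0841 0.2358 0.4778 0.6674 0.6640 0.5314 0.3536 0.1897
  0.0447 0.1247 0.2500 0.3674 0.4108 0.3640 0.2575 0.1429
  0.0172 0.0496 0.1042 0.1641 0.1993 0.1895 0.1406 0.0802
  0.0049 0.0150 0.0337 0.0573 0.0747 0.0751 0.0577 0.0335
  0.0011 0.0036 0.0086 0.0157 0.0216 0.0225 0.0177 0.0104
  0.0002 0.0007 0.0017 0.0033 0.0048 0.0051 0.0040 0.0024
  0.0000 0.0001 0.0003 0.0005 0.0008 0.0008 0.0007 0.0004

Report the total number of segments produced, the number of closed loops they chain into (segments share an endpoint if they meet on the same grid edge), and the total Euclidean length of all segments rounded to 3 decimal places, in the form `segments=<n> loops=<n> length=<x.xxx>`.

cell (0,1): code 0100 → (0.667,2.000)–(1.000,1.732)
cell (0,2): code 1100 → (0.199,3.000)–(0.667,2.000)
cell (0,3): code 1100 → (0.564,4.000)–(0.199,3.000)
cell (0,4): code 1000 → (1.000,4.513)–(0.564,4.000)
cell (1,1): code 0110 → (1.000,1.732)–(2.000,1.709)
cell (1,4): code 1001 → (2.000,4.891)–(1.000,4.513)
cell (2,1): code 0010 → (2.000,1.709)–(2.457,2.000)
cell (2,2): code 0111 → (2.457,2.000)–(3.000,2.729)
cell (2,4): code 1001 → (3.000,4.362)–(2.000,4.891)
cell (3,2): code 0010 → (3.000,2.729)–(3.171,3.000)
cell (3,3): code 0011 → (3.171,3.000)–(3.190,4.000)
cell (3,4): code 0001 → (3.190,4.000)–(3.000,4.362)
total: 12 segments, chained into 1 closed loop(s), length Σ = 9.649789

segments=12 loops=1 length=9.650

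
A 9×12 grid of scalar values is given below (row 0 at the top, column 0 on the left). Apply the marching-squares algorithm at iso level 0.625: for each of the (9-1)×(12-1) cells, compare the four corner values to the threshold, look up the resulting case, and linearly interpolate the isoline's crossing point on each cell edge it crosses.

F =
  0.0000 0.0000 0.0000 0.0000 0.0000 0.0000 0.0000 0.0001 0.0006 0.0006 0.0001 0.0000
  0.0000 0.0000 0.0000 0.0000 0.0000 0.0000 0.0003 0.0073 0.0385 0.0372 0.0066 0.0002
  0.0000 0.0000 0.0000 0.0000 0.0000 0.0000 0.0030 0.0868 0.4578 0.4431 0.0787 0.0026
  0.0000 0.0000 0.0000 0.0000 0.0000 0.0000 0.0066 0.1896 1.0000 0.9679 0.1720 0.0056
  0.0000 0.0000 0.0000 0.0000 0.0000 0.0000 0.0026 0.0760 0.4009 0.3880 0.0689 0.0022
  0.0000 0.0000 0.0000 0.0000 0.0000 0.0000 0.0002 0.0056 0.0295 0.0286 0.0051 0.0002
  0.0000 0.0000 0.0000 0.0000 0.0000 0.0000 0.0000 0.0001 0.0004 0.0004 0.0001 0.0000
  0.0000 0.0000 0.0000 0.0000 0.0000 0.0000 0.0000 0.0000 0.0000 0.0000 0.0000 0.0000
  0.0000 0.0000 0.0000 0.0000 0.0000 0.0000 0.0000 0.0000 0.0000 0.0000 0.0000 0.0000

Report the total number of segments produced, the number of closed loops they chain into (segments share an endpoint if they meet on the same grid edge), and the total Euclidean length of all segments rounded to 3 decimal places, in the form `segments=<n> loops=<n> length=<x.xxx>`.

segments=6 loops=1 length=5.126

cell (2,7): code 0100 → (2.308,8.000)–(3.000,7.537)
cell (2,8): code 1100 → (2.347,9.000)–(2.308,8.000)
cell (2,9): code 1000 → (3.000,9.431)–(2.347,9.000)
cell (3,7): code 0010 → (3.000,7.537)–(3.626,8.000)
cell (3,8): code 0011 → (3.626,8.000)–(3.591,9.000)
cell (3,9): code 0001 → (3.591,9.000)–(3.000,9.431)
total: 6 segments, chained into 1 closed loop(s), length Σ = 5.126154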